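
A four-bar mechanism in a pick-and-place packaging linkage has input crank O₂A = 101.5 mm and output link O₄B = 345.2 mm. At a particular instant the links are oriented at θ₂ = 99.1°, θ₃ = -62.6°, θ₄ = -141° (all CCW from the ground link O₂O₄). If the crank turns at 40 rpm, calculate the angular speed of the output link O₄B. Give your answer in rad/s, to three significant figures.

0.395

ω₂ = 4.189 rad/s (from 40 rpm).
Differentiating the loop-closure r₂e^{iθ₂}+r₃e^{iθ₃}=r₁+r₄e^{iθ₄} gives r₂ω₂e^{iθ₂}+r₃ω₃e^{iθ₃}=r₄ω₄e^{iθ₄}.
Eliminating the other unknown: ω₄ = r₂ω₂ sin(θ₂−θ₃) / [r₄ sin(θ₄−θ₃)].
Numerator sine = +0.31399; denominator sine = -0.97958.
Result = 0.1015·4.189·(+0.31399) / (0.3452·(-0.97958)) = -0.39479 rad/s; magnitude 0.39479 rad/s.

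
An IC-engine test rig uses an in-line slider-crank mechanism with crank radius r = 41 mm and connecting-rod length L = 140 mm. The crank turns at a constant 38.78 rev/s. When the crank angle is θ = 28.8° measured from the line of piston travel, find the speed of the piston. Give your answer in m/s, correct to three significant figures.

6.06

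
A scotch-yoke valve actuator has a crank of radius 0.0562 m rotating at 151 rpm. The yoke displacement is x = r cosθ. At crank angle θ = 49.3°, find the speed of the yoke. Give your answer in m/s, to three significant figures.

ω = 15.81 rad/s (from 151 rpm).
x = r cosθ ⇒ ẋ = −rω sinθ.
|v| = rω|sinθ| = 0.0562·15.81·|sin 49.3°| = 0.67373 m/s.

0.674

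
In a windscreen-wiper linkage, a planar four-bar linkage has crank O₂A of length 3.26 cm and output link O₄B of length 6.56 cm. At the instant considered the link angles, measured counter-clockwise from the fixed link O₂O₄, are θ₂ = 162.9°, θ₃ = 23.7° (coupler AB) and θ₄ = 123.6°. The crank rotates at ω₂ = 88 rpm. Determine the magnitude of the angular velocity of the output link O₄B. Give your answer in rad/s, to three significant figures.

ω₂ = 9.215 rad/s (from 88 rpm).
Differentiating the loop-closure r₂e^{iθ₂}+r₃e^{iθ₃}=r₁+r₄e^{iθ₄} gives r₂ω₂e^{iθ₂}+r₃ω₃e^{iθ₃}=r₄ω₄e^{iθ₄}.
Eliminating the other unknown: ω₄ = r₂ω₂ sin(θ₂−θ₃) / [r₄ sin(θ₄−θ₃)].
Numerator sine = +0.65342; denominator sine = +0.98511.
Result = 0.0326·9.215·(+0.65342) / (0.0656·(+0.98511)) = +3.0376 rad/s; magnitude 3.0376 rad/s.

3.04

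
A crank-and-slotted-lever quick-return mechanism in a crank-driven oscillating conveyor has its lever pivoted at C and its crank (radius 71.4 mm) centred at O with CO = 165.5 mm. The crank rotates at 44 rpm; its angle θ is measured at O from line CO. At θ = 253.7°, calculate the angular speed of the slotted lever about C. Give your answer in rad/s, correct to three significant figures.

ω = 4.608 rad/s (from 44 rpm).
Crank pin A relative to C: A = (d + r cosθ, r sinθ); lever angle φ = atan2(r sinθ, d + r cosθ).
Differentiating tanφ: φ̇ = rω(d cosθ + r)/(d² + r² + 2dr cosθ).
d² + r² + 2dr cosθ = |CA|² = 0.0258551 m²;  d cosθ + r = +0.02495 m.
|ω_lever| = |0.0714·4.608·+0.02495| / 0.0258551 = 0.31747 rad/s.

0.317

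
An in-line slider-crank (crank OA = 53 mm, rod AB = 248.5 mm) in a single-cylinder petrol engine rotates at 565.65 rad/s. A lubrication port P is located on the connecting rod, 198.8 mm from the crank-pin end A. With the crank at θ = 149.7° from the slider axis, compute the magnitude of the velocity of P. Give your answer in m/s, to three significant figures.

13.9

ω = 565.6 rad/s.  Crank-pin speed |V_A| = rω = 29.979 m/s, perpendicular to OA.
Rod angle: sinφ = −(r/L) sinθ ⇒ φ = -6.177°; ω_rod = −rω cosθ/√(L²−r²sin²θ) = +104.77 rad/s.
V_P = V_A + ω_rod × AP, with AP = 0.1988 m along the rod.
Components: V_Px = −rω sinθ − a·ω_rod·sinφ = -12.884 m/s;  V_Py = rω cosθ + a·ω_rod·cosφ = -5.1768 m/s.
|V_P| = √(V_Px² + V_Py²) = 13.885 m/s.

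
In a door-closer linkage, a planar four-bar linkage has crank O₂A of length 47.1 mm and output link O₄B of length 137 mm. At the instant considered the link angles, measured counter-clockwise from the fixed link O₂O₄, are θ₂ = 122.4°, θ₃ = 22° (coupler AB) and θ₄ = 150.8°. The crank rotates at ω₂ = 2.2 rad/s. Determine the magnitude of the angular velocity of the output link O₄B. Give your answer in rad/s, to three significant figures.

0.955

ω₂ = 2.2 rad/s
Differentiating the loop-closure r₂e^{iθ₂}+r₃e^{iθ₃}=r₁+r₄e^{iθ₄} gives r₂ω₂e^{iθ₂}+r₃ω₃e^{iθ₃}=r₄ω₄e^{iθ₄}.
Eliminating the other unknown: ω₄ = r₂ω₂ sin(θ₂−θ₃) / [r₄ sin(θ₄−θ₃)].
Numerator sine = +0.98357; denominator sine = +0.77934.
Result = 0.0471·2.2·(+0.98357) / (0.137·(+0.77934)) = +0.95456 rad/s; magnitude 0.95456 rad/s.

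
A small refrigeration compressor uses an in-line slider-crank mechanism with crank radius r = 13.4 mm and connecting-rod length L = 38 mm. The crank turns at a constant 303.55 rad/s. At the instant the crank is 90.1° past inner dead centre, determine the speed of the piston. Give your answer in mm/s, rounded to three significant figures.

4060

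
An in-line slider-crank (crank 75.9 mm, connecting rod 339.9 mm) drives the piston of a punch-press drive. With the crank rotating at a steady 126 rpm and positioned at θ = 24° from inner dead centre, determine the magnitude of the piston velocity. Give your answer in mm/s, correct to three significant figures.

ω = 2π·126/60 = 13.19 rad/s
For an in-line slider-crank, x = r cosθ + √(L² − r² sin²θ), so v = −rω sinθ·[1 + r cosθ/√(L² − r² sin²θ)].
With r = 0.0759 m, L = 0.3399 m, θ = 24°: √(L² − r² sin²θ) = 0.3385 m.
v = −0.0759·13.19·0.40674·[1 + 0.0759·0.91355/0.3385] = -0.49078 m/s.
|v| = 0.49078 m/s = 490.78 mm/s.

491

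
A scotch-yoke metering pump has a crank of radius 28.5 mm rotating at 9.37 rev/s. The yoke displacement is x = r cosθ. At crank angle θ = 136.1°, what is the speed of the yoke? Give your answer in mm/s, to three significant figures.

ω = 58.87 rad/s (from 9.37 rev/s).
x = r cosθ ⇒ ẋ = −rω sinθ.
|v| = rω|sinθ| = 0.0285·58.87·|sin 136.1°| = 1.1635 m/s = 1163.5 mm/s.

1160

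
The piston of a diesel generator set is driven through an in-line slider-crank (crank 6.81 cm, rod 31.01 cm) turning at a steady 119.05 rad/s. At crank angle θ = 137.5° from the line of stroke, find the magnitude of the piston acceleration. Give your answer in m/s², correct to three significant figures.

690

ω = 119 rad/s
x(θ) = r cosθ + √(L² − r² sin²θ); with ω constant, a = ω²·d²x/dθ².
d²x/dθ² = −r cosθ − r²(cos2θ)/√u − r⁴ sin²2θ/(4u^{3/2}),  u = L² − r² sin²θ = 0.0940453 m².
Substituting r = 0.0681 m, L = 0.3101 m, θ = 137.5°: d²x/dθ² = +0.048706 m.
a = ω²·d²x/dθ² = (119)²·(+0.048706) = +690.3 m/s²;  |a| = 690.3 m/s².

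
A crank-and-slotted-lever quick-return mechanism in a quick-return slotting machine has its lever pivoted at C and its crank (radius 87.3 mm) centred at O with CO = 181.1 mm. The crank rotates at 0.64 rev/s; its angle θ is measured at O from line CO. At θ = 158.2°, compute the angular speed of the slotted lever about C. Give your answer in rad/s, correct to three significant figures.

ω = 4.021 rad/s (from 0.64 rev/s).
Crank pin A relative to C: A = (d + r cosθ, r sinθ); lever angle φ = atan2(r sinθ, d + r cosθ).
Differentiating tanφ: φ̇ = rω(d cosθ + r)/(d² + r² + 2dr cosθ).
d² + r² + 2dr cosθ = |CA|² = 0.0110597 m²;  d cosθ + r = -0.080849 m.
|ω_lever| = |0.0873·4.021·-0.080849| / 0.0110597 = 2.5663 rad/s.

2.57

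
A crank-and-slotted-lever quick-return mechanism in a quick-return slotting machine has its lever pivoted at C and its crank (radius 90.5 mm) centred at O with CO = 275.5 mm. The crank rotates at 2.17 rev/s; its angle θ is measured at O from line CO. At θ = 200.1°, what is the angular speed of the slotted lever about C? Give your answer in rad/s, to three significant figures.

ω = 13.63 rad/s (from 2.17 rev/s).
Crank pin A relative to C: A = (d + r cosθ, r sinθ); lever angle φ = atan2(r sinθ, d + r cosθ).
Differentiating tanφ: φ̇ = rω(d cosθ + r)/(d² + r² + 2dr cosθ).
d² + r² + 2dr cosθ = |CA|² = 0.0372621 m²;  d cosθ + r = -0.16822 m.
|ω_lever| = |0.0905·13.63·-0.16822| / 0.0372621 = 5.5706 rad/s.

5.57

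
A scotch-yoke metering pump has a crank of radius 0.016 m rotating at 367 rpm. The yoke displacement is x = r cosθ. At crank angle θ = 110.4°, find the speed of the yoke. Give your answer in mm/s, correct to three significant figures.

ω = 38.43 rad/s (from 367 rpm).
x = r cosθ ⇒ ẋ = −rω sinθ.
|v| = rω|sinθ| = 0.016·38.43·|sin 110.4°| = 0.57635 m/s = 576.35 mm/s.

576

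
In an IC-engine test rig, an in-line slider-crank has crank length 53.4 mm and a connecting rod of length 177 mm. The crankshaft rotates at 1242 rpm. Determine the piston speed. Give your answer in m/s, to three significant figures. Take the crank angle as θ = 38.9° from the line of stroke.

ω = 2π·1242/60 = 130.1 rad/s
For an in-line slider-crank, x = r cosθ + √(L² − r² sin²θ), so v = −rω sinθ·[1 + r cosθ/√(L² − r² sin²θ)].
With r = 0.0534 m, L = 0.177 m, θ = 38.9°: √(L² − r² sin²θ) = 0.17379 m.
v = −0.0534·130.1·0.62796·[1 + 0.0534·0.77824/0.17379] = -5.4043 m/s.
|v| = 5.4043 m/s.

5.40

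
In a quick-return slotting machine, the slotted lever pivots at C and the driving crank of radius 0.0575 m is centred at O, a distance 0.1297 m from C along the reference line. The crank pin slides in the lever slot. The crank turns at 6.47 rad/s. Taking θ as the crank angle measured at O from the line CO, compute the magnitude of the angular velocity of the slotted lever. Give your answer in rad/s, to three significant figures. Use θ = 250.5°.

0.349

ω = 6.47 rad/s
Crank pin A relative to C: A = (d + r cosθ, r sinθ); lever angle φ = atan2(r sinθ, d + r cosθ).
Differentiating tanφ: φ̇ = rω(d cosθ + r)/(d² + r² + 2dr cosθ).
d² + r² + 2dr cosθ = |CA|² = 0.0151494 m²;  d cosθ + r = +0.014205 m.
|ω_lever| = |0.0575·6.47·+0.014205| / 0.0151494 = 0.34884 rad/s.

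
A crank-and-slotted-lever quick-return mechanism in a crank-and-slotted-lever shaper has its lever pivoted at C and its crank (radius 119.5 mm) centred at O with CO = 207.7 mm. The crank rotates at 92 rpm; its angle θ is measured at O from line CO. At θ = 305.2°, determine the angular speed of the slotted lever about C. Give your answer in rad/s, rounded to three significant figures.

3.20

ω = 9.634 rad/s (from 92 rpm).
Crank pin A relative to C: A = (d + r cosθ, r sinθ); lever angle φ = atan2(r sinθ, d + r cosθ).
Differentiating tanφ: φ̇ = rω(d cosθ + r)/(d² + r² + 2dr cosθ).
d² + r² + 2dr cosθ = |CA|² = 0.0860338 m²;  d cosθ + r = +0.23922 m.
|ω_lever| = |0.1195·9.634·+0.23922| / 0.0860338 = 3.2013 rad/s.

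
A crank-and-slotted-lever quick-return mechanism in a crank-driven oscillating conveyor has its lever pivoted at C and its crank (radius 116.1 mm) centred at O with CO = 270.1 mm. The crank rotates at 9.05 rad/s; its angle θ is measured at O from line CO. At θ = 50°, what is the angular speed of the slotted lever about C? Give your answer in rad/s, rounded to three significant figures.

2.40

ω = 9.05 rad/s
Crank pin A relative to C: A = (d + r cosθ, r sinθ); lever angle φ = atan2(r sinθ, d + r cosθ).
Differentiating tanφ: φ̇ = rω(d cosθ + r)/(d² + r² + 2dr cosθ).
d² + r² + 2dr cosθ = |CA|² = 0.126747 m²;  d cosθ + r = +0.28972 m.
|ω_lever| = |0.1161·9.05·+0.28972| / 0.126747 = 2.4017 rad/s.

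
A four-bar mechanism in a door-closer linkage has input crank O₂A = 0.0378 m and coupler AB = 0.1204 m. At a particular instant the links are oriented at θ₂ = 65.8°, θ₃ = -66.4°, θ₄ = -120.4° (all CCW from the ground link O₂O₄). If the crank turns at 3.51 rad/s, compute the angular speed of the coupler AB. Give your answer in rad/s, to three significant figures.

ω₂ = 3.51 rad/s
Differentiating the loop-closure r₂e^{iθ₂}+r₃e^{iθ₃}=r₁+r₄e^{iθ₄} gives r₂ω₂e^{iθ₂}+r₃ω₃e^{iθ₃}=r₄ω₄e^{iθ₄}.
Eliminating the other unknown: ω₃ = r₂ω₂ sin(θ₄−θ₂) / [r₃ sin(θ₃−θ₄)].
Numerator sine = +0.10800; denominator sine = +0.80902.
Result = 0.0378·3.51·(+0.10800) / (0.1204·(+0.80902)) = +0.14711 rad/s; magnitude 0.14711 rad/s.

0.147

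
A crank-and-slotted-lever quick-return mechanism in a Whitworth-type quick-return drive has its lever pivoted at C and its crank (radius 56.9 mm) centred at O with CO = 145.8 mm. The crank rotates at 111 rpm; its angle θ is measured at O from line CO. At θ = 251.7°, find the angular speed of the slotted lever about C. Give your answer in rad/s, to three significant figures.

ω = 11.62 rad/s (from 111 rpm).
Crank pin A relative to C: A = (d + r cosθ, r sinθ); lever angle φ = atan2(r sinθ, d + r cosθ).
Differentiating tanφ: φ̇ = rω(d cosθ + r)/(d² + r² + 2dr cosθ).
d² + r² + 2dr cosθ = |CA|² = 0.0192855 m²;  d cosθ + r = +0.01112 m.
|ω_lever| = |0.0569·11.62·+0.01112| / 0.0192855 = 0.38136 rad/s.

0.381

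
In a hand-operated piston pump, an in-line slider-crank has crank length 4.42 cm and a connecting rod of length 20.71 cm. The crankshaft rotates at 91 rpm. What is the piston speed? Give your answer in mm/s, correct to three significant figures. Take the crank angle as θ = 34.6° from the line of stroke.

282

ω = 2π·91/60 = 9.529 rad/s
For an in-line slider-crank, x = r cosθ + √(L² − r² sin²θ), so v = −rω sinθ·[1 + r cosθ/√(L² − r² sin²θ)].
With r = 0.0442 m, L = 0.2071 m, θ = 34.6°: √(L² − r² sin²θ) = 0.20557 m.
v = −0.0442·9.529·0.56784·[1 + 0.0442·0.82314/0.20557] = -0.28151 m/s.
|v| = 0.28151 m/s = 281.51 mm/s.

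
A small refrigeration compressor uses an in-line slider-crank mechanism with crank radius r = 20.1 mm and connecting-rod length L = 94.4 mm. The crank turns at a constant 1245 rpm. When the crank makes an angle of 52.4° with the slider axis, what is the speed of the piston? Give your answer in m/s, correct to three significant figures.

ω = 2π·1245/60 = 130.4 rad/s
For an in-line slider-crank, x = r cosθ + √(L² − r² sin²θ), so v = −rω sinθ·[1 + r cosθ/√(L² − r² sin²θ)].
With r = 0.0201 m, L = 0.0944 m, θ = 52.4°: √(L² − r² sin²θ) = 0.093047 m.
v = −0.0201·130.4·0.79229·[1 + 0.0201·0.61015/0.093047] = -2.3499 m/s.
|v| = 2.3499 m/s.

2.35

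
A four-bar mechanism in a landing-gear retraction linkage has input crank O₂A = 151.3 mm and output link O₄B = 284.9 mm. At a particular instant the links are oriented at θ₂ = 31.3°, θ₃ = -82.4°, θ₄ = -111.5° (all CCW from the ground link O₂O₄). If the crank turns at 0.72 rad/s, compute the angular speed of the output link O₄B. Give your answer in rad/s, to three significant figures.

0.720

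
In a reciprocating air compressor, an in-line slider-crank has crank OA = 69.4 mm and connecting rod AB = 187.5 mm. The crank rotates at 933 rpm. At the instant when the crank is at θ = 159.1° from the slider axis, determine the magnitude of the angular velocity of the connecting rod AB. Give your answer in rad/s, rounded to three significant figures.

34.1

ω = 97.7 rad/s (converted from 933 rpm).
The rod makes angle φ with the slider axis where L sinφ = r sinθ; differentiating, L cosφ·φ̇ = r ω cosθ.
L cosφ = √(L² − r² sin²θ) = 0.18586 m.
|ω_rod| = r ω |cosθ| / √(L² − r² sin²θ) = 0.0694·97.7·0.93420/0.18586 = 34.082 rad/s.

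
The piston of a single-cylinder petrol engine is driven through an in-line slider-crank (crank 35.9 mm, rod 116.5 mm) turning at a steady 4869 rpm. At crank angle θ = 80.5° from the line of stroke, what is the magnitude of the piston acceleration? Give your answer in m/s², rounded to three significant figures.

ω = 2π·4869/60 = 509.9 rad/s
x(θ) = r cosθ + √(L² − r² sin²θ); with ω constant, a = ω²·d²x/dθ².
d²x/dθ² = −r cosθ − r²(cos2θ)/√u − r⁴ sin²2θ/(4u^{3/2}),  u = L² − r² sin²θ = 0.0123185 m².
Substituting r = 0.0359 m, L = 0.1165 m, θ = 80.5°: d²x/dθ² = +0.005022 m.
a = ω²·d²x/dθ² = (509.9)²·(+0.005022) = +1305.6 m/s²;  |a| = 1305.6 m/s².

1310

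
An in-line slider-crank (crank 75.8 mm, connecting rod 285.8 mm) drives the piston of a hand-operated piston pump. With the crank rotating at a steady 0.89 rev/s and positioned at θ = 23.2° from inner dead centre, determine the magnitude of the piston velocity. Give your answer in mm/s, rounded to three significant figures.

ω = 2π·0.89 = 5.592 rad/s
For an in-line slider-crank, x = r cosθ + √(L² − r² sin²θ), so v = −rω sinθ·[1 + r cosθ/√(L² − r² sin²θ)].
With r = 0.0758 m, L = 0.2858 m, θ = 23.2°: √(L² − r² sin²θ) = 0.28424 m.
v = −0.0758·5.592·0.39394·[1 + 0.0758·0.91914/0.28424] = -0.20791 m/s.
|v| = 0.20791 m/s = 207.91 mm/s.

208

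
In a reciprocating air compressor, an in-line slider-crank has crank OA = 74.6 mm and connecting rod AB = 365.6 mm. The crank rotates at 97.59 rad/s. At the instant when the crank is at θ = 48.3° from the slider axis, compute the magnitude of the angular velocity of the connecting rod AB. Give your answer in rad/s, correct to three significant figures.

ω = 97.59 rad/s
The rod makes angle φ with the slider axis where L sinφ = r sinθ; differentiating, L cosφ·φ̇ = r ω cosθ.
L cosφ = √(L² − r² sin²θ) = 0.36133 m.
|ω_rod| = r ω |cosθ| / √(L² − r² sin²θ) = 0.0746·97.59·0.66523/0.36133 = 13.403 rad/s.

13.4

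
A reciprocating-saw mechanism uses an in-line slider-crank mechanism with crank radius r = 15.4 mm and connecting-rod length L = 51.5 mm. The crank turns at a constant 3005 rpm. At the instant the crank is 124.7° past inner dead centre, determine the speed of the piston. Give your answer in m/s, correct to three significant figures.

ω = 2π·3005/60 = 314.7 rad/s
For an in-line slider-crank, x = r cosθ + √(L² − r² sin²θ), so v = −rω sinθ·[1 + r cosθ/√(L² − r² sin²θ)].
With r = 0.0154 m, L = 0.0515 m, θ = 124.7°: √(L² − r² sin²θ) = 0.049919 m.
v = −0.0154·314.7·0.82214·[1 + 0.0154·-0.56928/0.049919] = -3.2845 m/s.
|v| = 3.2845 m/s.

3.28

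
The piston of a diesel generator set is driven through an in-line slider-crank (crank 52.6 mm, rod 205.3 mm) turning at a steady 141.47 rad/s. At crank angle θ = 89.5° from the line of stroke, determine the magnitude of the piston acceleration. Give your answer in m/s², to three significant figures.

ω = 141.5 rad/s
x(θ) = r cosθ + √(L² − r² sin²θ); with ω constant, a = ω²·d²x/dθ².
d²x/dθ² = −r cosθ − r²(cos2θ)/√u − r⁴ sin²2θ/(4u^{3/2}),  u = L² − r² sin²θ = 0.0393815 m².
Substituting r = 0.0526 m, L = 0.2053 m, θ = 89.5°: d²x/dθ² = +0.013481 m.
a = ω²·d²x/dθ² = (141.5)²·(+0.013481) = +269.8 m/s²;  |a| = 269.8 m/s².

270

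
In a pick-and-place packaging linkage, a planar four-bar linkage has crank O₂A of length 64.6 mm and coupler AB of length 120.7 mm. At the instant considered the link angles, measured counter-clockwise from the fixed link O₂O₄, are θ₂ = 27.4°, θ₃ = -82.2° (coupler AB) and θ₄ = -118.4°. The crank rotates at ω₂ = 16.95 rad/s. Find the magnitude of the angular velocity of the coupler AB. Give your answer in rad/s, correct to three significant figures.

8.63

ω₂ = 16.95 rad/s
Differentiating the loop-closure r₂e^{iθ₂}+r₃e^{iθ₃}=r₁+r₄e^{iθ₄} gives r₂ω₂e^{iθ₂}+r₃ω₃e^{iθ₃}=r₄ω₄e^{iθ₄}.
Eliminating the other unknown: ω₃ = r₂ω₂ sin(θ₄−θ₂) / [r₃ sin(θ₃−θ₄)].
Numerator sine = -0.56208; denominator sine = +0.59061.
Result = 0.0646·16.95·(-0.56208) / (0.1207·(+0.59061)) = -8.6337 rad/s; magnitude 8.6337 rad/s.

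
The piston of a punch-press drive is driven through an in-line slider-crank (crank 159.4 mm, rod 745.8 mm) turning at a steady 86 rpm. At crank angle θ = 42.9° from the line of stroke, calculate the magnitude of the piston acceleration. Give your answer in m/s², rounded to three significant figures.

ω = 2π·86/60 = 9.006 rad/s
x(θ) = r cosθ + √(L² − r² sin²θ); with ω constant, a = ω²·d²x/dθ².
d²x/dθ² = −r cosθ − r²(cos2θ)/√u − r⁴ sin²2θ/(4u^{3/2}),  u = L² − r² sin²θ = 0.544444 m².
Substituting r = 0.1594 m, L = 0.7458 m, θ = 42.9°: d²x/dθ² = -0.11969 m.
a = ω²·d²x/dθ² = (9.006)²·(-0.11969) = -9.7075 m/s²;  |a| = 9.7075 m/s².

9.71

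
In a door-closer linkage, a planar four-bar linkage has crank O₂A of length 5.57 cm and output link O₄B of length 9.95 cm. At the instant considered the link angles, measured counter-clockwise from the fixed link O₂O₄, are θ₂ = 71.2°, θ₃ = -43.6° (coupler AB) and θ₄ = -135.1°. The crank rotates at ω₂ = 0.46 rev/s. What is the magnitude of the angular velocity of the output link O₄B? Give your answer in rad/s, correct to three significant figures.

1.47

ω₂ = 2.89 rad/s (from 0.46 rev/s).
Differentiating the loop-closure r₂e^{iθ₂}+r₃e^{iθ₃}=r₁+r₄e^{iθ₄} gives r₂ω₂e^{iθ₂}+r₃ω₃e^{iθ₃}=r₄ω₄e^{iθ₄}.
Eliminating the other unknown: ω₄ = r₂ω₂ sin(θ₂−θ₃) / [r₄ sin(θ₄−θ₃)].
Numerator sine = +0.90778; denominator sine = -0.99966.
Result = 0.0557·2.89·(+0.90778) / (0.0995·(-0.99966)) = -1.4693 rad/s; magnitude 1.4693 rad/s.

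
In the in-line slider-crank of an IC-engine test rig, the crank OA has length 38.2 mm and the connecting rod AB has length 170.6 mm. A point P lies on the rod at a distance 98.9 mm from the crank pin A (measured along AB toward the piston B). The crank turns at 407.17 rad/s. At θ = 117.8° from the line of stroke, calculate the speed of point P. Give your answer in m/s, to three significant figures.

13.3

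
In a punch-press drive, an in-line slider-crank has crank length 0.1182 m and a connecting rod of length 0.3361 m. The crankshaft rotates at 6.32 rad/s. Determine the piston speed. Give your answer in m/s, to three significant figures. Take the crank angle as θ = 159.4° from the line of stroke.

ω = 6.32 rad/s
For an in-line slider-crank, x = r cosθ + √(L² − r² sin²θ), so v = −rω sinθ·[1 + r cosθ/√(L² − r² sin²θ)].
With r = 0.1182 m, L = 0.3361 m, θ = 159.4°: √(L² − r² sin²θ) = 0.33352 m.
v = −0.1182·6.32·0.35184·[1 + 0.1182·-0.93606/0.33352] = -0.17564 m/s.
|v| = 0.17564 m/s.

0.176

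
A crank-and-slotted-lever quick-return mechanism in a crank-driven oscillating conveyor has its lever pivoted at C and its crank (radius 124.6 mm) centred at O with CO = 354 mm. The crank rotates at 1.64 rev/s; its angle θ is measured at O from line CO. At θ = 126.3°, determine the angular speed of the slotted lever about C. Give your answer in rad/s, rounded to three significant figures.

1.23

ω = 10.3 rad/s (from 1.64 rev/s).
Crank pin A relative to C: A = (d + r cosθ, r sinθ); lever angle φ = atan2(r sinθ, d + r cosθ).
Differentiating tanφ: φ̇ = rω(d cosθ + r)/(d² + r² + 2dr cosθ).
d² + r² + 2dr cosθ = |CA|² = 0.0886157 m²;  d cosθ + r = -0.084973 m.
|ω_lever| = |0.1246·10.3·-0.084973| / 0.0886157 = 1.2311 rad/s.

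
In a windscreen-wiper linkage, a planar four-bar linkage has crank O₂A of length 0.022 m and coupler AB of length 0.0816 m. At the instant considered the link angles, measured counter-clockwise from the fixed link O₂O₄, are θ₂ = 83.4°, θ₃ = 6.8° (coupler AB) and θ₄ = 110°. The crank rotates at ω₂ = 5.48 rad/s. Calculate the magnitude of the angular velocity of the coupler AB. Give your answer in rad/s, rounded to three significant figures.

0.679

ω₂ = 5.48 rad/s
Differentiating the loop-closure r₂e^{iθ₂}+r₃e^{iθ₃}=r₁+r₄e^{iθ₄} gives r₂ω₂e^{iθ₂}+r₃ω₃e^{iθ₃}=r₄ω₄e^{iθ₄}.
Eliminating the other unknown: ω₃ = r₂ω₂ sin(θ₄−θ₂) / [r₃ sin(θ₃−θ₄)].
Numerator sine = +0.44776; denominator sine = -0.97358.
Result = 0.022·5.48·(+0.44776) / (0.0816·(-0.97358)) = -0.6795 rad/s; magnitude 0.6795 rad/s.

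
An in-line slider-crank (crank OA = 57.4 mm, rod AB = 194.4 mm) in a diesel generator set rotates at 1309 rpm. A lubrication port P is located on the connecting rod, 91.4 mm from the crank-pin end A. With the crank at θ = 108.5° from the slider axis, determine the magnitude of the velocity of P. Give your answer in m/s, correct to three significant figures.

ω = 137.1 rad/s.  Crank-pin speed |V_A| = rω = 7.8683 m/s, perpendicular to OA.
Rod angle: sinφ = −(r/L) sinθ ⇒ φ = -16.261°; ω_rod = −rω cosθ/√(L²−r²sin²θ) = +13.378 rad/s.
V_P = V_A + ω_rod × AP, with AP = 0.0914 m along the rod.
Components: V_Px = −rω sinθ − a·ω_rod·sinφ = -7.1193 m/s;  V_Py = rω cosθ + a·ω_rod·cosφ = -1.3228 m/s.
|V_P| = √(V_Px² + V_Py²) = 7.2412 m/s.

7.24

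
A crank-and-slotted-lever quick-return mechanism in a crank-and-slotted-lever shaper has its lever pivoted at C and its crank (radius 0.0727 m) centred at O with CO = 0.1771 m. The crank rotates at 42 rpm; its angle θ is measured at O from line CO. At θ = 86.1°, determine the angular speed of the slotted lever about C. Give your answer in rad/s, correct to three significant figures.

ω = 4.398 rad/s (from 42 rpm).
Crank pin A relative to C: A = (d + r cosθ, r sinθ); lever angle φ = atan2(r sinθ, d + r cosθ).
Differentiating tanφ: φ̇ = rω(d cosθ + r)/(d² + r² + 2dr cosθ).
d² + r² + 2dr cosθ = |CA|² = 0.0384011 m²;  d cosθ + r = +0.084746 m.
|ω_lever| = |0.0727·4.398·+0.084746| / 0.0384011 = 0.70564 rad/s.

0.706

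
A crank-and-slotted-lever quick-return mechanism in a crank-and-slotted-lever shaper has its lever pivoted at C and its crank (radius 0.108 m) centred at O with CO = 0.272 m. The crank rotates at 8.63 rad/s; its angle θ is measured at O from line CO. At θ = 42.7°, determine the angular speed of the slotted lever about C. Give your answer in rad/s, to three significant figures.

2.23

ω = 8.63 rad/s
Crank pin A relative to C: A = (d + r cosθ, r sinθ); lever angle φ = atan2(r sinθ, d + r cosθ).
Differentiating tanφ: φ̇ = rω(d cosθ + r)/(d² + r² + 2dr cosθ).
d² + r² + 2dr cosθ = |CA|² = 0.128826 m²;  d cosθ + r = +0.3079 m.
|ω_lever| = |0.108·8.63·+0.3079| / 0.128826 = 2.2276 rad/s.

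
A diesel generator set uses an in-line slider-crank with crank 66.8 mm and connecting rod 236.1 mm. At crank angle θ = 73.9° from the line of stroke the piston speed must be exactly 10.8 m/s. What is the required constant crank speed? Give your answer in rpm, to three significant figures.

1490

For an in-line slider-crank, |v_piston| = rω|sinθ|·[1 + r cosθ/√(L² − r² sin²θ)].
With r = 0.0668 m, L = 0.2361 m, θ = 73.9°: the bracketed kinematic factor |dx/dθ| = 0.069413 m.
ω = v/|dx/dθ| = 10.8/0.069413 = 155.59 rad/s.
N = 60ω/(2π) = 1485.8 rpm.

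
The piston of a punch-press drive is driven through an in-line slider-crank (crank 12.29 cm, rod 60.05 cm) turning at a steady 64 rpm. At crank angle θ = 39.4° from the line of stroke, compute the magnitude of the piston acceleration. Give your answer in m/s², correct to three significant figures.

4.50

ω = 2π·64/60 = 6.702 rad/s
x(θ) = r cosθ + √(L² − r² sin²θ); with ω constant, a = ω²·d²x/dθ².
d²x/dθ² = −r cosθ − r²(cos2θ)/√u − r⁴ sin²2θ/(4u^{3/2}),  u = L² − r² sin²θ = 0.354515 m².
Substituting r = 0.1229 m, L = 0.6005 m, θ = 39.4°: d²x/dθ² = -0.10016 m.
a = ω²·d²x/dθ² = (6.702)²·(-0.10016) = -4.4988 m/s²;  |a| = 4.4988 m/s².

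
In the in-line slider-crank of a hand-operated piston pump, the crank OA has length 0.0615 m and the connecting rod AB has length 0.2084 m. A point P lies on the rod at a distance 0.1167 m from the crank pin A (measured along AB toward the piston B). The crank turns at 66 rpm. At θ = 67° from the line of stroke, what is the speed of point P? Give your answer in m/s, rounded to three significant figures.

ω = 6.912 rad/s.  Crank-pin speed |V_A| = rω = 0.42506 m/s, perpendicular to OA.
Rod angle: sinφ = −(r/L) sinθ ⇒ φ = -15.762°; ω_rod = −rω cosθ/√(L²−r²sin²θ) = -0.82808 rad/s.
V_P = V_A + ω_rod × AP, with AP = 0.1167 m along the rod.
Components: V_Px = −rω sinθ − a·ω_rod·sinφ = -0.41752 m/s;  V_Py = rω cosθ + a·ω_rod·cosφ = +0.07308 m/s.
|V_P| = √(V_Px² + V_Py²) = 0.42387 m/s.

0.424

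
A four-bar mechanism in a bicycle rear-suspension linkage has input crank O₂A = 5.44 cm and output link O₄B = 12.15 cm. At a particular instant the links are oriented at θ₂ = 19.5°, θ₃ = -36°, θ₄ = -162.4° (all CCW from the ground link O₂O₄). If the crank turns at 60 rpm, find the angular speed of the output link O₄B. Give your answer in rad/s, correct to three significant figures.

2.88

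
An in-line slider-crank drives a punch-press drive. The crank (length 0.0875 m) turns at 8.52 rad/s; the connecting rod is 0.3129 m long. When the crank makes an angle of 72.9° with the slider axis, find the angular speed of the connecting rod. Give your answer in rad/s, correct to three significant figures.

ω = 8.52 rad/s
The rod makes angle φ with the slider axis where L sinφ = r sinθ; differentiating, L cosφ·φ̇ = r ω cosθ.
L cosφ = √(L² − r² sin²θ) = 0.30152 m.
|ω_rod| = r ω |cosθ| / √(L² − r² sin²θ) = 0.0875·8.52·0.29404/0.30152 = 0.72702 rad/s.

0.727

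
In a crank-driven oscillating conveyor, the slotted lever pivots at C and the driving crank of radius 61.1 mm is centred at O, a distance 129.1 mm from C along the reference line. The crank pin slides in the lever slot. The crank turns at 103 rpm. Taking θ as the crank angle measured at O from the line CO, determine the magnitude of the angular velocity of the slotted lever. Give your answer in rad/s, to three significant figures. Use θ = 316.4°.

ω = 10.79 rad/s (from 103 rpm).
Crank pin A relative to C: A = (d + r cosθ, r sinθ); lever angle φ = atan2(r sinθ, d + r cosθ).
Differentiating tanφ: φ̇ = rω(d cosθ + r)/(d² + r² + 2dr cosθ).
d² + r² + 2dr cosθ = |CA|² = 0.0318246 m²;  d cosθ + r = +0.15459 m.
|ω_lever| = |0.0611·10.79·+0.15459| / 0.0318246 = 3.2013 rad/s.

3.20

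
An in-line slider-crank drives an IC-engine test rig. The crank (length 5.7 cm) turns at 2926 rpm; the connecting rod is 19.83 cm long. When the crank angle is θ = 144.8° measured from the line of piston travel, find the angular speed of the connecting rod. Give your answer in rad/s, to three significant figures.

ω = 306.4 rad/s (converted from 2926 rpm).
The rod makes angle φ with the slider axis where L sinφ = r sinθ; differentiating, L cosφ·φ̇ = r ω cosθ.
L cosφ = √(L² − r² sin²θ) = 0.19556 m.
|ω_rod| = r ω |cosθ| / √(L² − r² sin²θ) = 0.057·306.4·0.81714/0.19556 = 72.979 rad/s.

73.0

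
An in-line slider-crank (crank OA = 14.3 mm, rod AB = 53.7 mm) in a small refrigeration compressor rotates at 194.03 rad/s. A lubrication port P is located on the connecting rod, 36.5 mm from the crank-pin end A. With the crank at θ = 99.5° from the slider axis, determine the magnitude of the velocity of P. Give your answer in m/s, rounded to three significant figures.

ω = 194 rad/s.  Crank-pin speed |V_A| = rω = 2.7746 m/s, perpendicular to OA.
Rod angle: sinφ = −(r/L) sinθ ⇒ φ = -15.227°; ω_rod = −rω cosθ/√(L²−r²sin²θ) = +8.8381 rad/s.
V_P = V_A + ω_rod × AP, with AP = 0.0365 m along the rod.
Components: V_Px = −rω sinθ − a·ω_rod·sinφ = -2.6519 m/s;  V_Py = rω cosθ + a·ω_rod·cosφ = -0.14668 m/s.
|V_P| = √(V_Px² + V_Py²) = 2.6559 m/s.

2.66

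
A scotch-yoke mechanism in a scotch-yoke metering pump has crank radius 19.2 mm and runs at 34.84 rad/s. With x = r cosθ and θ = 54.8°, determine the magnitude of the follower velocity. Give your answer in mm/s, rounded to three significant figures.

547

ω = 34.84 rad/s
x = r cosθ ⇒ ẋ = −rω sinθ.
|v| = rω|sinθ| = 0.0192·34.84·|sin 54.8°| = 0.54661 m/s = 546.61 mm/s.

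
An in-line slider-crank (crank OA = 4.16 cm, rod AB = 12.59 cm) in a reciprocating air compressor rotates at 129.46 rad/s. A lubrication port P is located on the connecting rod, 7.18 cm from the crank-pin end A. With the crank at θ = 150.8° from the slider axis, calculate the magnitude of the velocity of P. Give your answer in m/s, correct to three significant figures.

2.98

ω = 129.5 rad/s.  Crank-pin speed |V_A| = rω = 5.3855 m/s, perpendicular to OA.
Rod angle: sinφ = −(r/L) sinθ ⇒ φ = -9.277°; ω_rod = −rω cosθ/√(L²−r²sin²θ) = +37.835 rad/s.
V_P = V_A + ω_rod × AP, with AP = 0.0718 m along the rod.
Components: V_Px = −rω sinθ − a·ω_rod·sinφ = -2.1895 m/s;  V_Py = rω cosθ + a·ω_rod·cosφ = -2.0201 m/s.
|V_P| = √(V_Px² + V_Py²) = 2.979 m/s.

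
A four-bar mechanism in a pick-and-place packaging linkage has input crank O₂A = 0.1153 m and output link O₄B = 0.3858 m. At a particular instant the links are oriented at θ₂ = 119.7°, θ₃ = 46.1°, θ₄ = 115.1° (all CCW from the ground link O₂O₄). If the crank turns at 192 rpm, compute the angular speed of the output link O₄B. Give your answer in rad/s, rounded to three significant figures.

ω₂ = 20.11 rad/s (from 192 rpm).
Differentiating the loop-closure r₂e^{iθ₂}+r₃e^{iθ₃}=r₁+r₄e^{iθ₄} gives r₂ω₂e^{iθ₂}+r₃ω₃e^{iθ₃}=r₄ω₄e^{iθ₄}.
Eliminating the other unknown: ω₄ = r₂ω₂ sin(θ₂−θ₃) / [r₄ sin(θ₄−θ₃)].
Numerator sine = +0.95931; denominator sine = +0.93358.
Result = 0.1153·20.11·(+0.95931) / (0.3858·(+0.93358)) = +6.1746 rad/s; magnitude 6.1746 rad/s.

6.17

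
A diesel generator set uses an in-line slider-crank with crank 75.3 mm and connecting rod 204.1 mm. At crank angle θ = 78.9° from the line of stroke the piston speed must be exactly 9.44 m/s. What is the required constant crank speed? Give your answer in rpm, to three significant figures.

1130

For an in-line slider-crank, |v_piston| = rω|sinθ|·[1 + r cosθ/√(L² − r² sin²θ)].
With r = 0.0753 m, L = 0.2041 m, θ = 78.9°: the bracketed kinematic factor |dx/dθ| = 0.079522 m.
ω = v/|dx/dθ| = 9.44/0.079522 = 118.71 rad/s.
N = 60ω/(2π) = 1133.6 rpm.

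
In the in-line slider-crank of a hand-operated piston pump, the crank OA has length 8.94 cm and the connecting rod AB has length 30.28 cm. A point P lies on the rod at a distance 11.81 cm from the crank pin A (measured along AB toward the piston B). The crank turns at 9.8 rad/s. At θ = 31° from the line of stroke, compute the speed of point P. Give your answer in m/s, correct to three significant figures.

ω = 9.8 rad/s.  Crank-pin speed |V_A| = rω = 0.87612 m/s, perpendicular to OA.
Rod angle: sinφ = −(r/L) sinθ ⇒ φ = -8.746°; ω_rod = −rω cosθ/√(L²−r²sin²θ) = -2.5093 rad/s.
V_P = V_A + ω_rod × AP, with AP = 0.1181 m along the rod.
Components: V_Px = −rω sinθ − a·ω_rod·sinφ = -0.4963 m/s;  V_Py = rω cosθ + a·ω_rod·cosφ = +0.45808 m/s.
|V_P| = √(V_Px² + V_Py²) = 0.67539 m/s.

0.675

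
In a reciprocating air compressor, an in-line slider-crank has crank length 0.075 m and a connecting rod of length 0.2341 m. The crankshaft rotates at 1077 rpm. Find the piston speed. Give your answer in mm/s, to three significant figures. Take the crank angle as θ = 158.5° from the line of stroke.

ω = 2π·1077/60 = 112.8 rad/s
For an in-line slider-crank, x = r cosθ + √(L² − r² sin²θ), so v = −rω sinθ·[1 + r cosθ/√(L² − r² sin²θ)].
With r = 0.075 m, L = 0.2341 m, θ = 158.5°: √(L² − r² sin²θ) = 0.23248 m.
v = −0.075·112.8·0.36650·[1 + 0.075·-0.93042/0.23248] = -2.1696 m/s.
|v| = 2.1696 m/s = 2169.6 mm/s.

2170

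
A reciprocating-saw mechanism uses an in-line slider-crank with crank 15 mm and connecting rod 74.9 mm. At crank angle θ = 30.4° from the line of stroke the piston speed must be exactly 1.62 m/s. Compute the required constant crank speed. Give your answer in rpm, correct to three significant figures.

1740

For an in-line slider-crank, |v_piston| = rω|sinθ|·[1 + r cosθ/√(L² − r² sin²θ)].
With r = 0.015 m, L = 0.0749 m, θ = 30.4°: the bracketed kinematic factor |dx/dθ| = 0.0089084 m.
ω = v/|dx/dθ| = 1.62/0.0089084 = 181.85 rad/s.
N = 60ω/(2π) = 1736.5 rpm.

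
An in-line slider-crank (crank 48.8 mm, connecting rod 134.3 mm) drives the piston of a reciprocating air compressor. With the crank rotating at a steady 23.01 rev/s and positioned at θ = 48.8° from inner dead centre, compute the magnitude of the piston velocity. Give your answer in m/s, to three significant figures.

6.63

ω = 2π·23 = 144.6 rad/s
For an in-line slider-crank, x = r cosθ + √(L² − r² sin²θ), so v = −rω sinθ·[1 + r cosθ/√(L² − r² sin²θ)].
With r = 0.0488 m, L = 0.1343 m, θ = 48.8°: √(L² − r² sin²θ) = 0.12918 m.
v = −0.0488·144.6·0.75241·[1 + 0.0488·0.65869/0.12918] = -6.6294 m/s.
|v| = 6.6294 m/s.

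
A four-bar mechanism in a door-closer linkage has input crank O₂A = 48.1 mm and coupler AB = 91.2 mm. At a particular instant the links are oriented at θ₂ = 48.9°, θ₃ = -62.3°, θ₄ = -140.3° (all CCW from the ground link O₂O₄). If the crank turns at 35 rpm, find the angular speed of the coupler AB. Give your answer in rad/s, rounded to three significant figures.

0.316

ω₂ = 3.665 rad/s (from 35 rpm).
Differentiating the loop-closure r₂e^{iθ₂}+r₃e^{iθ₃}=r₁+r₄e^{iθ₄} gives r₂ω₂e^{iθ₂}+r₃ω₃e^{iθ₃}=r₄ω₄e^{iθ₄}.
Eliminating the other unknown: ω₃ = r₂ω₂ sin(θ₄−θ₂) / [r₃ sin(θ₃−θ₄)].
Numerator sine = +0.15988; denominator sine = +0.97815.
Result = 0.0481·3.665·(+0.15988) / (0.0912·(+0.97815)) = +0.31597 rad/s; magnitude 0.31597 rad/s.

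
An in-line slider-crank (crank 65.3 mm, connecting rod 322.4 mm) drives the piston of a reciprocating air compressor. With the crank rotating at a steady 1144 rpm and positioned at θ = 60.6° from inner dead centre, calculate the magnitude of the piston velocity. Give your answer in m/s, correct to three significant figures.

7.50

ω = 2π·1144/60 = 119.8 rad/s
For an in-line slider-crank, x = r cosθ + √(L² − r² sin²θ), so v = −rω sinθ·[1 + r cosθ/√(L² − r² sin²θ)].
With r = 0.0653 m, L = 0.3224 m, θ = 60.6°: √(L² − r² sin²θ) = 0.31734 m.
v = −0.0653·119.8·0.87121·[1 + 0.0653·0.49090/0.31734] = -7.5039 m/s.
|v| = 7.5039 m/s.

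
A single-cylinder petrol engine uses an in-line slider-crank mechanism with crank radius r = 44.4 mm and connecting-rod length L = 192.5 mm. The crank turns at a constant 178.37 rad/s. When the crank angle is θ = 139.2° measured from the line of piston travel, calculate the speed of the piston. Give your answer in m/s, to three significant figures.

4.26

ω = 178.4 rad/s
For an in-line slider-crank, x = r cosθ + √(L² − r² sin²θ), so v = −rω sinθ·[1 + r cosθ/√(L² − r² sin²θ)].
With r = 0.0444 m, L = 0.1925 m, θ = 139.2°: √(L² − r² sin²θ) = 0.1903 m.
v = −0.0444·178.4·0.65342·[1 + 0.0444·-0.75700/0.1903] = -4.2609 m/s.
|v| = 4.2609 m/s.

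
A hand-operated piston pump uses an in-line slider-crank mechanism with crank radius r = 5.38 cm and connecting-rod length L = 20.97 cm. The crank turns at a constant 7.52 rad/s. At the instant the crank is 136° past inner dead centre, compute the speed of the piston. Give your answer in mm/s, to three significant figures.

ω = 7.52 rad/s
For an in-line slider-crank, x = r cosθ + √(L² − r² sin²θ), so v = −rω sinθ·[1 + r cosθ/√(L² − r² sin²θ)].
With r = 0.0538 m, L = 0.2097 m, θ = 136°: √(L² − r² sin²θ) = 0.20634 m.
v = −0.0538·7.52·0.69466·[1 + 0.0538·-0.71934/0.20634] = -0.22833 m/s.
|v| = 0.22833 m/s = 228.33 mm/s.

228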